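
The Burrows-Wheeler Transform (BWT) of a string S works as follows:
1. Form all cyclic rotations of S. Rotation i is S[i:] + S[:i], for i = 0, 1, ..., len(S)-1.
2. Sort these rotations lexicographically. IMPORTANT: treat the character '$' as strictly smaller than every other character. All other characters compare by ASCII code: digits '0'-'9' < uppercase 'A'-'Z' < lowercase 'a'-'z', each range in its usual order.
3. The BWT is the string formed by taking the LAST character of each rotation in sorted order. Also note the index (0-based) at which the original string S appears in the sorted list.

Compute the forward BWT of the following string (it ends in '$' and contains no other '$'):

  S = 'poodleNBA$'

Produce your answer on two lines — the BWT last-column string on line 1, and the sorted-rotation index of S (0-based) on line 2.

Answer: ABNeoldop$
9

Derivation:
All 10 rotations (rotation i = S[i:]+S[:i]):
  rot[0] = poodleNBA$
  rot[1] = oodleNBA$p
  rot[2] = odleNBA$po
  rot[3] = dleNBA$poo
  rot[4] = leNBA$pood
  rot[5] = eNBA$poodl
  rot[6] = NBA$poodle
  rot[7] = BA$poodleN
  rot[8] = A$poodleNB
  rot[9] = $poodleNBA
Sorted (with $ < everything):
  sorted[0] = $poodleNBA  (last char: 'A')
  sorted[1] = A$poodleNB  (last char: 'B')
  sorted[2] = BA$poodleN  (last char: 'N')
  sorted[3] = NBA$poodle  (last char: 'e')
  sorted[4] = dleNBA$poo  (last char: 'o')
  sorted[5] = eNBA$poodl  (last char: 'l')
  sorted[6] = leNBA$pood  (last char: 'd')
  sorted[7] = odleNBA$po  (last char: 'o')
  sorted[8] = oodleNBA$p  (last char: 'p')
  sorted[9] = poodleNBA$  (last char: '$')
Last column: ABNeoldop$
Original string S is at sorted index 9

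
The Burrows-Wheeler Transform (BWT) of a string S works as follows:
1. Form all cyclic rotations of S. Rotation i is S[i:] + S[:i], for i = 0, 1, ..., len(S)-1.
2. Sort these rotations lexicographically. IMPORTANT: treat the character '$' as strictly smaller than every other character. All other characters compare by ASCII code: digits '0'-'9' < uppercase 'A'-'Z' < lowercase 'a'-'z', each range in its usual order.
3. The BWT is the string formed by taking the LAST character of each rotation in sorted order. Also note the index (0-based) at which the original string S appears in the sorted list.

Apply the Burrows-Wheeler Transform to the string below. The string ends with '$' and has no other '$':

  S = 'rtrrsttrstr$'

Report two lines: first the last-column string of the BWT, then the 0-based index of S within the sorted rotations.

All 12 rotations (rotation i = S[i:]+S[:i]):
  rot[0] = rtrrsttrstr$
  rot[1] = trrsttrstr$r
  rot[2] = rrsttrstr$rt
  rot[3] = rsttrstr$rtr
  rot[4] = sttrstr$rtrr
  rot[5] = ttrstr$rtrrs
  rot[6] = trstr$rtrrst
  rot[7] = rstr$rtrrstt
  rot[8] = str$rtrrsttr
  rot[9] = tr$rtrrsttrs
  rot[10] = r$rtrrsttrst
  rot[11] = $rtrrsttrstr
Sorted (with $ < everything):
  sorted[0] = $rtrrsttrstr  (last char: 'r')
  sorted[1] = r$rtrrsttrst  (last char: 't')
  sorted[2] = rrsttrstr$rt  (last char: 't')
  sorted[3] = rstr$rtrrstt  (last char: 't')
  sorted[4] = rsttrstr$rtr  (last char: 'r')
  sorted[5] = rtrrsttrstr$  (last char: '$')
  sorted[6] = str$rtrrsttr  (last char: 'r')
  sorted[7] = sttrstr$rtrr  (last char: 'r')
  sorted[8] = tr$rtrrsttrs  (last char: 's')
  sorted[9] = trrsttrstr$r  (last char: 'r')
  sorted[10] = trstr$rtrrst  (last char: 't')
  sorted[11] = ttrstr$rtrrs  (last char: 's')
Last column: rtttr$rrsrts
Original string S is at sorted index 5

Answer: rtttr$rrsrts
5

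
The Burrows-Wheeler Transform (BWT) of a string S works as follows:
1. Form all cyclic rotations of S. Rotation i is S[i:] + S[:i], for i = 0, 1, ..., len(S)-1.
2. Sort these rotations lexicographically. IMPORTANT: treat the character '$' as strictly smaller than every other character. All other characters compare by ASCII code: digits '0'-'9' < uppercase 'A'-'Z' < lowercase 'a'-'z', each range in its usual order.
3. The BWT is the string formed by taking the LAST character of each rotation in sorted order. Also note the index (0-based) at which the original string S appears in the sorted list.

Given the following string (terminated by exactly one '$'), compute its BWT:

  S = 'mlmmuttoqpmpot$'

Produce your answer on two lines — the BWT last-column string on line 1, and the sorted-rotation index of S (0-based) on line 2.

Answer: tm$lpmtpqmootum
2

Derivation:
All 15 rotations (rotation i = S[i:]+S[:i]):
  rot[0] = mlmmuttoqpmpot$
  rot[1] = lmmuttoqpmpot$m
  rot[2] = mmuttoqpmpot$ml
  rot[3] = muttoqpmpot$mlm
  rot[4] = uttoqpmpot$mlmm
  rot[5] = ttoqpmpot$mlmmu
  rot[6] = toqpmpot$mlmmut
  rot[7] = oqpmpot$mlmmutt
  rot[8] = qpmpot$mlmmutto
  rot[9] = pmpot$mlmmuttoq
  rot[10] = mpot$mlmmuttoqp
  rot[11] = pot$mlmmuttoqpm
  rot[12] = ot$mlmmuttoqpmp
  rot[13] = t$mlmmuttoqpmpo
  rot[14] = $mlmmuttoqpmpot
Sorted (with $ < everything):
  sorted[0] = $mlmmuttoqpmpot  (last char: 't')
  sorted[1] = lmmuttoqpmpot$m  (last char: 'm')
  sorted[2] = mlmmuttoqpmpot$  (last char: '$')
  sorted[3] = mmuttoqpmpot$ml  (last char: 'l')
  sorted[4] = mpot$mlmmuttoqp  (last char: 'p')
  sorted[5] = muttoqpmpot$mlm  (last char: 'm')
  sorted[6] = oqpmpot$mlmmutt  (last char: 't')
  sorted[7] = ot$mlmmuttoqpmp  (last char: 'p')
  sorted[8] = pmpot$mlmmuttoq  (last char: 'q')
  sorted[9] = pot$mlmmuttoqpm  (last char: 'm')
  sorted[10] = qpmpot$mlmmutto  (last char: 'o')
  sorted[11] = t$mlmmuttoqpmpo  (last char: 'o')
  sorted[12] = toqpmpot$mlmmut  (last char: 't')
  sorted[13] = ttoqpmpot$mlmmu  (last char: 'u')
  sorted[14] = uttoqpmpot$mlmm  (last char: 'm')
Last column: tm$lpmtpqmootum
Original string S is at sorted index 2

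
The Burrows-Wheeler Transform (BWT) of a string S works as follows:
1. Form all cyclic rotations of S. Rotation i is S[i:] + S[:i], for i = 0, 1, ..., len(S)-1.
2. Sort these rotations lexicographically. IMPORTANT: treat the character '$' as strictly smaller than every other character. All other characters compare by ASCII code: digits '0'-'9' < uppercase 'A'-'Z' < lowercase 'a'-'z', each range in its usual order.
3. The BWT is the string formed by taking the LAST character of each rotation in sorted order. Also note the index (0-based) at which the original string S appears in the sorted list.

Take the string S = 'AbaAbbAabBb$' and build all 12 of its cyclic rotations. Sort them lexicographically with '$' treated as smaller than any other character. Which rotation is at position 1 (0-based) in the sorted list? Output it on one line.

Answer: AabBb$AbaAbb

Derivation:
All 12 rotations (rotation i = S[i:]+S[:i]):
  rot[0] = AbaAbbAabBb$
  rot[1] = baAbbAabBb$A
  rot[2] = aAbbAabBb$Ab
  rot[3] = AbbAabBb$Aba
  rot[4] = bbAabBb$AbaA
  rot[5] = bAabBb$AbaAb
  rot[6] = AabBb$AbaAbb
  rot[7] = abBb$AbaAbbA
  rot[8] = bBb$AbaAbbAa
  rot[9] = Bb$AbaAbbAab
  rot[10] = b$AbaAbbAabB
  rot[11] = $AbaAbbAabBb
Sorted (with $ < everything):
  sorted[0] = $AbaAbbAabBb
  sorted[1] = AabBb$AbaAbb
  sorted[2] = AbaAbbAabBb$
  sorted[3] = AbbAabBb$Aba
  sorted[4] = Bb$AbaAbbAab
  sorted[5] = aAbbAabBb$Ab
  sorted[6] = abBb$AbaAbbA
  sorted[7] = b$AbaAbbAabB
  sorted[8] = bAabBb$AbaAb
  sorted[9] = bBb$AbaAbbAa
  sorted[10] = baAbbAabBb$A
  sorted[11] = bbAabBb$AbaA
sorted[1] = AabBb$AbaAbb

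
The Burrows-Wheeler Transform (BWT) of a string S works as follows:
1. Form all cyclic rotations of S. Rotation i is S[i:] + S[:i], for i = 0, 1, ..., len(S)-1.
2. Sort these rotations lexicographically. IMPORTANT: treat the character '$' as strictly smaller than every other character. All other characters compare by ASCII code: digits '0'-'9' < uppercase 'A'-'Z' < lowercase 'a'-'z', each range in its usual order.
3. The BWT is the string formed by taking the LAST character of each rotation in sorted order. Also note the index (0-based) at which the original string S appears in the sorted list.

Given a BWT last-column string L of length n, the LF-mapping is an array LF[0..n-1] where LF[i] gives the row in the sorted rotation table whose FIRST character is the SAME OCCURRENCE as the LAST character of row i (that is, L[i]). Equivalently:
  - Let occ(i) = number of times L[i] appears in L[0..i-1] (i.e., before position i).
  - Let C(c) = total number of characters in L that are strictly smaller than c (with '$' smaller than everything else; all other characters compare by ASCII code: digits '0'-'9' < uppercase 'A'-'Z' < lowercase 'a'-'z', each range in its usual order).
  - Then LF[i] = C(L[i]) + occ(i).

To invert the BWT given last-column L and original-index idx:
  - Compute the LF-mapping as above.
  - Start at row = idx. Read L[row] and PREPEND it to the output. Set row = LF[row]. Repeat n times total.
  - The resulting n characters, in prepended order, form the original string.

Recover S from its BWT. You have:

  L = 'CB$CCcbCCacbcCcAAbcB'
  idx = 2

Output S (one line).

Answer: AcCbaCCCBccbcbCBAcC$

Derivation:
LF mapping: 5 3 0 6 7 15 12 8 9 11 16 13 17 10 18 1 2 14 19 4
Walk LF starting at row 2, prepending L[row]:
  step 1: row=2, L[2]='$', prepend. Next row=LF[2]=0
  step 2: row=0, L[0]='C', prepend. Next row=LF[0]=5
  step 3: row=5, L[5]='c', prepend. Next row=LF[5]=15
  step 4: row=15, L[15]='A', prepend. Next row=LF[15]=1
  step 5: row=1, L[1]='B', prepend. Next row=LF[1]=3
  step 6: row=3, L[3]='C', prepend. Next row=LF[3]=6
  step 7: row=6, L[6]='b', prepend. Next row=LF[6]=12
  step 8: row=12, L[12]='c', prepend. Next row=LF[12]=17
  step 9: row=17, L[17]='b', prepend. Next row=LF[17]=14
  step 10: row=14, L[14]='c', prepend. Next row=LF[14]=18
  step 11: row=18, L[18]='c', prepend. Next row=LF[18]=19
  step 12: row=19, L[19]='B', prepend. Next row=LF[19]=4
  step 13: row=4, L[4]='C', prepend. Next row=LF[4]=7
  step 14: row=7, L[7]='C', prepend. Next row=LF[7]=8
  step 15: row=8, L[8]='C', prepend. Next row=LF[8]=9
  step 16: row=9, L[9]='a', prepend. Next row=LF[9]=11
  step 17: row=11, L[11]='b', prepend. Next row=LF[11]=13
  step 18: row=13, L[13]='C', prepend. Next row=LF[13]=10
  step 19: row=10, L[10]='c', prepend. Next row=LF[10]=16
  step 20: row=16, L[16]='A', prepend. Next row=LF[16]=2
Reversed output: AcCbaCCCBccbcbCBAcC$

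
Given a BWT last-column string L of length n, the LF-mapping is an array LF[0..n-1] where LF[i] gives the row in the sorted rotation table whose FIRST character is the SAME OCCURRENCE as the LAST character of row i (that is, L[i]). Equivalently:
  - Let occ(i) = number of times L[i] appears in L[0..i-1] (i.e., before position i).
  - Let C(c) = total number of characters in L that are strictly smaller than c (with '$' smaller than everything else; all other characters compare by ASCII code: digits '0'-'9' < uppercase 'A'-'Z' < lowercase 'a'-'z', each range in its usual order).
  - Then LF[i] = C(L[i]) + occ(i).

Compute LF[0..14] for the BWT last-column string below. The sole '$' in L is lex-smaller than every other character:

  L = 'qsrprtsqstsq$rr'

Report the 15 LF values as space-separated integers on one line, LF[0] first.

Answer: 2 9 5 1 6 13 10 3 11 14 12 4 0 7 8

Derivation:
Char counts: '$':1, 'p':1, 'q':3, 'r':4, 's':4, 't':2
C (first-col start): C('$')=0, C('p')=1, C('q')=2, C('r')=5, C('s')=9, C('t')=13
L[0]='q': occ=0, LF[0]=C('q')+0=2+0=2
L[1]='s': occ=0, LF[1]=C('s')+0=9+0=9
L[2]='r': occ=0, LF[2]=C('r')+0=5+0=5
L[3]='p': occ=0, LF[3]=C('p')+0=1+0=1
L[4]='r': occ=1, LF[4]=C('r')+1=5+1=6
L[5]='t': occ=0, LF[5]=C('t')+0=13+0=13
L[6]='s': occ=1, LF[6]=C('s')+1=9+1=10
L[7]='q': occ=1, LF[7]=C('q')+1=2+1=3
L[8]='s': occ=2, LF[8]=C('s')+2=9+2=11
L[9]='t': occ=1, LF[9]=C('t')+1=13+1=14
L[10]='s': occ=3, LF[10]=C('s')+3=9+3=12
L[11]='q': occ=2, LF[11]=C('q')+2=2+2=4
L[12]='$': occ=0, LF[12]=C('$')+0=0+0=0
L[13]='r': occ=2, LF[13]=C('r')+2=5+2=7
L[14]='r': occ=3, LF[14]=C('r')+3=5+3=8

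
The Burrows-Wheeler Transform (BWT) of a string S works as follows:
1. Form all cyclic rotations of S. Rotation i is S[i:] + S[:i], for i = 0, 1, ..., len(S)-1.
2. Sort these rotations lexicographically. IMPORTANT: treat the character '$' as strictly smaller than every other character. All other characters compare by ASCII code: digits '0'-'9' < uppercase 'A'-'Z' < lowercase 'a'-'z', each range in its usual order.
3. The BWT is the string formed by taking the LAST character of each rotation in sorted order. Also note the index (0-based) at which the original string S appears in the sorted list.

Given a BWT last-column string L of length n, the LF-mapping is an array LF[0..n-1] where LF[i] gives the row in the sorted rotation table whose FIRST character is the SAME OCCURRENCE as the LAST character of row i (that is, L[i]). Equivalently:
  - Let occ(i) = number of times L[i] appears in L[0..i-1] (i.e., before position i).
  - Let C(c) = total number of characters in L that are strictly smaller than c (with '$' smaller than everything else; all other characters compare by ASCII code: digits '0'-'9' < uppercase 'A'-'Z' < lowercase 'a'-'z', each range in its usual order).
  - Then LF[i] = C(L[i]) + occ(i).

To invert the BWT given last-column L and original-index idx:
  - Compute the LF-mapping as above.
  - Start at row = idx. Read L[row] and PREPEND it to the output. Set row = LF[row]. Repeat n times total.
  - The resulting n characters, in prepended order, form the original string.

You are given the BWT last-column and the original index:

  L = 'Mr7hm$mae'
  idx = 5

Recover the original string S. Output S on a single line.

LF mapping: 2 8 1 5 6 0 7 3 4
Walk LF starting at row 5, prepending L[row]:
  step 1: row=5, L[5]='$', prepend. Next row=LF[5]=0
  step 2: row=0, L[0]='M', prepend. Next row=LF[0]=2
  step 3: row=2, L[2]='7', prepend. Next row=LF[2]=1
  step 4: row=1, L[1]='r', prepend. Next row=LF[1]=8
  step 5: row=8, L[8]='e', prepend. Next row=LF[8]=4
  step 6: row=4, L[4]='m', prepend. Next row=LF[4]=6
  step 7: row=6, L[6]='m', prepend. Next row=LF[6]=7
  step 8: row=7, L[7]='a', prepend. Next row=LF[7]=3
  step 9: row=3, L[3]='h', prepend. Next row=LF[3]=5
Reversed output: hammer7M$

Answer: hammer7M$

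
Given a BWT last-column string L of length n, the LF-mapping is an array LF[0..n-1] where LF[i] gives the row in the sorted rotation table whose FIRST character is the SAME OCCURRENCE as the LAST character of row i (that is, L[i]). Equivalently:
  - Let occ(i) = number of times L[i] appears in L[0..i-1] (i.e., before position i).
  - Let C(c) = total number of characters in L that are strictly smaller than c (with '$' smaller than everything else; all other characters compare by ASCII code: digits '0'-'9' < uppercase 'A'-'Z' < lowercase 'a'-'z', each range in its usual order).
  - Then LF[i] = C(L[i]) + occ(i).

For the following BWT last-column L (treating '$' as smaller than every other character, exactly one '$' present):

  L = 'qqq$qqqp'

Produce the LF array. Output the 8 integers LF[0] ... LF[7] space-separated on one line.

Answer: 2 3 4 0 5 6 7 1

Derivation:
Char counts: '$':1, 'p':1, 'q':6
C (first-col start): C('$')=0, C('p')=1, C('q')=2
L[0]='q': occ=0, LF[0]=C('q')+0=2+0=2
L[1]='q': occ=1, LF[1]=C('q')+1=2+1=3
L[2]='q': occ=2, LF[2]=C('q')+2=2+2=4
L[3]='$': occ=0, LF[3]=C('$')+0=0+0=0
L[4]='q': occ=3, LF[4]=C('q')+3=2+3=5
L[5]='q': occ=4, LF[5]=C('q')+4=2+4=6
L[6]='q': occ=5, LF[6]=C('q')+5=2+5=7
L[7]='p': occ=0, LF[7]=C('p')+0=1+0=1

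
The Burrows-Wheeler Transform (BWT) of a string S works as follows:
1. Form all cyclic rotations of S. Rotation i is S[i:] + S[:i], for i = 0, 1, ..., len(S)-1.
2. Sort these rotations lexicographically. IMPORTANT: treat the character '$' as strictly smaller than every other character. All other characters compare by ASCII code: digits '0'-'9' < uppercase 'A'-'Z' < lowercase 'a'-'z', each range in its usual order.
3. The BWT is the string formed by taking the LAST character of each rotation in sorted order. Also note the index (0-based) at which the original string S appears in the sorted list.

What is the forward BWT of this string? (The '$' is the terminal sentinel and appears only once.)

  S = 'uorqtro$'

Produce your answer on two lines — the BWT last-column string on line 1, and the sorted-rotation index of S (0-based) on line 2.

All 8 rotations (rotation i = S[i:]+S[:i]):
  rot[0] = uorqtro$
  rot[1] = orqtro$u
  rot[2] = rqtro$uo
  rot[3] = qtro$uor
  rot[4] = tro$uorq
  rot[5] = ro$uorqt
  rot[6] = o$uorqtr
  rot[7] = $uorqtro
Sorted (with $ < everything):
  sorted[0] = $uorqtro  (last char: 'o')
  sorted[1] = o$uorqtr  (last char: 'r')
  sorted[2] = orqtro$u  (last char: 'u')
  sorted[3] = qtro$uor  (last char: 'r')
  sorted[4] = ro$uorqt  (last char: 't')
  sorted[5] = rqtro$uo  (last char: 'o')
  sorted[6] = tro$uorq  (last char: 'q')
  sorted[7] = uorqtro$  (last char: '$')
Last column: orurtoq$
Original string S is at sorted index 7

Answer: orurtoq$
7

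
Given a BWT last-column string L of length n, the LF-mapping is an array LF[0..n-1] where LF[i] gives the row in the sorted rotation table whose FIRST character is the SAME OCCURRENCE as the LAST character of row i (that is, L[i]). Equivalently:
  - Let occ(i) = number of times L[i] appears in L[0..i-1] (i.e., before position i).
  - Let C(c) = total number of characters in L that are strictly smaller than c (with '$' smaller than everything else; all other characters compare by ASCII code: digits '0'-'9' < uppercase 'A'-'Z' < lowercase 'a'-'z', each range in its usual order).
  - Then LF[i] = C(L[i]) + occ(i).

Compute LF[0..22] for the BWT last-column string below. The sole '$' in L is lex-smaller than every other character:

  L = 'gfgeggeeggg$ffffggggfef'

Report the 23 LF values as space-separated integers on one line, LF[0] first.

Answer: 12 5 13 1 14 15 2 3 16 17 18 0 6 7 8 9 19 20 21 22 10 4 11

Derivation:
Char counts: '$':1, 'e':4, 'f':7, 'g':11
C (first-col start): C('$')=0, C('e')=1, C('f')=5, C('g')=12
L[0]='g': occ=0, LF[0]=C('g')+0=12+0=12
L[1]='f': occ=0, LF[1]=C('f')+0=5+0=5
L[2]='g': occ=1, LF[2]=C('g')+1=12+1=13
L[3]='e': occ=0, LF[3]=C('e')+0=1+0=1
L[4]='g': occ=2, LF[4]=C('g')+2=12+2=14
L[5]='g': occ=3, LF[5]=C('g')+3=12+3=15
L[6]='e': occ=1, LF[6]=C('e')+1=1+1=2
L[7]='e': occ=2, LF[7]=C('e')+2=1+2=3
L[8]='g': occ=4, LF[8]=C('g')+4=12+4=16
L[9]='g': occ=5, LF[9]=C('g')+5=12+5=17
L[10]='g': occ=6, LF[10]=C('g')+6=12+6=18
L[11]='$': occ=0, LF[11]=C('$')+0=0+0=0
L[12]='f': occ=1, LF[12]=C('f')+1=5+1=6
L[13]='f': occ=2, LF[13]=C('f')+2=5+2=7
L[14]='f': occ=3, LF[14]=C('f')+3=5+3=8
L[15]='f': occ=4, LF[15]=C('f')+4=5+4=9
L[16]='g': occ=7, LF[16]=C('g')+7=12+7=19
L[17]='g': occ=8, LF[17]=C('g')+8=12+8=20
L[18]='g': occ=9, LF[18]=C('g')+9=12+9=21
L[19]='g': occ=10, LF[19]=C('g')+10=12+10=22
L[20]='f': occ=5, LF[20]=C('f')+5=5+5=10
L[21]='e': occ=3, LF[21]=C('e')+3=1+3=4
L[22]='f': occ=6, LF[22]=C('f')+6=5+6=11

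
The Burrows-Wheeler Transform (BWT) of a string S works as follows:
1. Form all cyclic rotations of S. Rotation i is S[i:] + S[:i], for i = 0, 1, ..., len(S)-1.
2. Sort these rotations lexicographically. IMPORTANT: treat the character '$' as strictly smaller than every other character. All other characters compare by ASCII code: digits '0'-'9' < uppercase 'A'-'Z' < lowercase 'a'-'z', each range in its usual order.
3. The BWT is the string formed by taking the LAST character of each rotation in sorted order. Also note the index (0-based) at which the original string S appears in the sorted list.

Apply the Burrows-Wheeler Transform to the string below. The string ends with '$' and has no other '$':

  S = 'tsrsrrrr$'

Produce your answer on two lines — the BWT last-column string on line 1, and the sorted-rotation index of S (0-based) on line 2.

All 9 rotations (rotation i = S[i:]+S[:i]):
  rot[0] = tsrsrrrr$
  rot[1] = srsrrrr$t
  rot[2] = rsrrrr$ts
  rot[3] = srrrr$tsr
  rot[4] = rrrr$tsrs
  rot[5] = rrr$tsrsr
  rot[6] = rr$tsrsrr
  rot[7] = r$tsrsrrr
  rot[8] = $tsrsrrrr
Sorted (with $ < everything):
  sorted[0] = $tsrsrrrr  (last char: 'r')
  sorted[1] = r$tsrsrrr  (last char: 'r')
  sorted[2] = rr$tsrsrr  (last char: 'r')
  sorted[3] = rrr$tsrsr  (last char: 'r')
  sorted[4] = rrrr$tsrs  (last char: 's')
  sorted[5] = rsrrrr$ts  (last char: 's')
  sorted[6] = srrrr$tsr  (last char: 'r')
  sorted[7] = srsrrrr$t  (last char: 't')
  sorted[8] = tsrsrrrr$  (last char: '$')
Last column: rrrrssrt$
Original string S is at sorted index 8

Answer: rrrrssrt$
8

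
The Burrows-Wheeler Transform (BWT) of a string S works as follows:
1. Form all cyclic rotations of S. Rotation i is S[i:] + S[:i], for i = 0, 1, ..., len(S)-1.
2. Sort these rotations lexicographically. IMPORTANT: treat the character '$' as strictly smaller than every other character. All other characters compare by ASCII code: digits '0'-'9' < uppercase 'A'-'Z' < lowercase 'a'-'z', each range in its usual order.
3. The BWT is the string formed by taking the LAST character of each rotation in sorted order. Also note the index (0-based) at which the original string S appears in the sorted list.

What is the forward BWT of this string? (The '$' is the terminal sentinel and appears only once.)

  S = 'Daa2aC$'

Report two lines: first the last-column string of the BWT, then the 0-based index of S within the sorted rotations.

All 7 rotations (rotation i = S[i:]+S[:i]):
  rot[0] = Daa2aC$
  rot[1] = aa2aC$D
  rot[2] = a2aC$Da
  rot[3] = 2aC$Daa
  rot[4] = aC$Daa2
  rot[5] = C$Daa2a
  rot[6] = $Daa2aC
Sorted (with $ < everything):
  sorted[0] = $Daa2aC  (last char: 'C')
  sorted[1] = 2aC$Daa  (last char: 'a')
  sorted[2] = C$Daa2a  (last char: 'a')
  sorted[3] = Daa2aC$  (last char: '$')
  sorted[4] = a2aC$Da  (last char: 'a')
  sorted[5] = aC$Daa2  (last char: '2')
  sorted[6] = aa2aC$D  (last char: 'D')
Last column: Caa$a2D
Original string S is at sorted index 3

Answer: Caa$a2D
3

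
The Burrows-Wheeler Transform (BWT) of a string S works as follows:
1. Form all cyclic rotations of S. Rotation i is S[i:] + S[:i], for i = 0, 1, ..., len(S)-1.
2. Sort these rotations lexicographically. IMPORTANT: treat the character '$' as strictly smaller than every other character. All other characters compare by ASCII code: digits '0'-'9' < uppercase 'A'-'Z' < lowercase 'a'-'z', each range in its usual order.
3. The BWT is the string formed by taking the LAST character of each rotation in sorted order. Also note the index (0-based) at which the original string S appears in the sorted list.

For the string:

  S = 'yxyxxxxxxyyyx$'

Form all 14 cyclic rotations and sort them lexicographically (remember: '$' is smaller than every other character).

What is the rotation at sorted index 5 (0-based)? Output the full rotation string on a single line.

All 14 rotations (rotation i = S[i:]+S[:i]):
  rot[0] = yxyxxxxxxyyyx$
  rot[1] = xyxxxxxxyyyx$y
  rot[2] = yxxxxxxyyyx$yx
  rot[3] = xxxxxxyyyx$yxy
  rot[4] = xxxxxyyyx$yxyx
  rot[5] = xxxxyyyx$yxyxx
  rot[6] = xxxyyyx$yxyxxx
  rot[7] = xxyyyx$yxyxxxx
  rot[8] = xyyyx$yxyxxxxx
  rot[9] = yyyx$yxyxxxxxx
  rot[10] = yyx$yxyxxxxxxy
  rot[11] = yx$yxyxxxxxxyy
  rot[12] = x$yxyxxxxxxyyy
  rot[13] = $yxyxxxxxxyyyx
Sorted (with $ < everything):
  sorted[0] = $yxyxxxxxxyyyx
  sorted[1] = x$yxyxxxxxxyyy
  sorted[2] = xxxxxxyyyx$yxy
  sorted[3] = xxxxxyyyx$yxyx
  sorted[4] = xxxxyyyx$yxyxx
  sorted[5] = xxxyyyx$yxyxxx
  sorted[6] = xxyyyx$yxyxxxx
  sorted[7] = xyxxxxxxyyyx$y
  sorted[8] = xyyyx$yxyxxxxx
  sorted[9] = yx$yxyxxxxxxyy
  sorted[10] = yxxxxxxyyyx$yx
  sorted[11] = yxyxxxxxxyyyx$
  sorted[12] = yyx$yxyxxxxxxy
  sorted[13] = yyyx$yxyxxxxxx
sorted[5] = xxxyyyx$yxyxxx

Answer: xxxyyyx$yxyxxx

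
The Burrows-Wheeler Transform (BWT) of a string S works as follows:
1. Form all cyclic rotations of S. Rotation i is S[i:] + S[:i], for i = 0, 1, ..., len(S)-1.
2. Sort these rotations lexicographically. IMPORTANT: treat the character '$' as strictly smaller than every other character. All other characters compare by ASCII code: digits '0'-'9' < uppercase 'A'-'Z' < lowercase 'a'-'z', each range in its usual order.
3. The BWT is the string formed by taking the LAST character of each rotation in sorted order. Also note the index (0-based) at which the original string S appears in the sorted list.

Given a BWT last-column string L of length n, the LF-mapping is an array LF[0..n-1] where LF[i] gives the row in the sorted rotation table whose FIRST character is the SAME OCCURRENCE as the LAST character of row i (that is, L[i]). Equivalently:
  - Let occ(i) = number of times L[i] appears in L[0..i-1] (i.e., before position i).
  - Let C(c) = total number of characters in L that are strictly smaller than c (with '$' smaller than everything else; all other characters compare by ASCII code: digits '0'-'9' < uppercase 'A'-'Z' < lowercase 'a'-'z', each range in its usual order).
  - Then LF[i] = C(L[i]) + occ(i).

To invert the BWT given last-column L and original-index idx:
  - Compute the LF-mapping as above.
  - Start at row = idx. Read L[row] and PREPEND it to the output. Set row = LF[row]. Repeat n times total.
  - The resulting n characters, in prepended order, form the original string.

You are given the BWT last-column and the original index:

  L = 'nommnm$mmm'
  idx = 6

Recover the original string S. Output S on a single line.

LF mapping: 7 9 1 2 8 3 0 4 5 6
Walk LF starting at row 6, prepending L[row]:
  step 1: row=6, L[6]='$', prepend. Next row=LF[6]=0
  step 2: row=0, L[0]='n', prepend. Next row=LF[0]=7
  step 3: row=7, L[7]='m', prepend. Next row=LF[7]=4
  step 4: row=4, L[4]='n', prepend. Next row=LF[4]=8
  step 5: row=8, L[8]='m', prepend. Next row=LF[8]=5
  step 6: row=5, L[5]='m', prepend. Next row=LF[5]=3
  step 7: row=3, L[3]='m', prepend. Next row=LF[3]=2
  step 8: row=2, L[2]='m', prepend. Next row=LF[2]=1
  step 9: row=1, L[1]='o', prepend. Next row=LF[1]=9
  step 10: row=9, L[9]='m', prepend. Next row=LF[9]=6
Reversed output: mommmmnmn$

Answer: mommmmnmn$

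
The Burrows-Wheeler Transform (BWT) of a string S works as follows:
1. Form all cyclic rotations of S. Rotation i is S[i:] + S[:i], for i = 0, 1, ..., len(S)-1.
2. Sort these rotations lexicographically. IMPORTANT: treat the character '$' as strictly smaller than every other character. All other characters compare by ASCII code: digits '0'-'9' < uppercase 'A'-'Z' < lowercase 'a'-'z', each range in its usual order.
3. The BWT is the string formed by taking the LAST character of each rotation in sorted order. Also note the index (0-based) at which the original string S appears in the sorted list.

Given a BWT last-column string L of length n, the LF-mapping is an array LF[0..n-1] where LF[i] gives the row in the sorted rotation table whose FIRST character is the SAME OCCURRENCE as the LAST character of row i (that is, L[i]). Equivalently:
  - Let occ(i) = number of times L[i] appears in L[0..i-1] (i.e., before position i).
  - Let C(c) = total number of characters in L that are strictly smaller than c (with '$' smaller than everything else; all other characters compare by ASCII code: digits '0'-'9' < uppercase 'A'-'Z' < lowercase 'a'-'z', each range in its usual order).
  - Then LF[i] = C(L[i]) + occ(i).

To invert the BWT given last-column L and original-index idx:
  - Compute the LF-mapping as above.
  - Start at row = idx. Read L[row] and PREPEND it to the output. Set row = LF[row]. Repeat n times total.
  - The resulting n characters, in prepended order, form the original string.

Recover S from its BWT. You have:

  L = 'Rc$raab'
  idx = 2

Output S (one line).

LF mapping: 1 5 0 6 2 3 4
Walk LF starting at row 2, prepending L[row]:
  step 1: row=2, L[2]='$', prepend. Next row=LF[2]=0
  step 2: row=0, L[0]='R', prepend. Next row=LF[0]=1
  step 3: row=1, L[1]='c', prepend. Next row=LF[1]=5
  step 4: row=5, L[5]='a', prepend. Next row=LF[5]=3
  step 5: row=3, L[3]='r', prepend. Next row=LF[3]=6
  step 6: row=6, L[6]='b', prepend. Next row=LF[6]=4
  step 7: row=4, L[4]='a', prepend. Next row=LF[4]=2
Reversed output: abracR$

Answer: abracR$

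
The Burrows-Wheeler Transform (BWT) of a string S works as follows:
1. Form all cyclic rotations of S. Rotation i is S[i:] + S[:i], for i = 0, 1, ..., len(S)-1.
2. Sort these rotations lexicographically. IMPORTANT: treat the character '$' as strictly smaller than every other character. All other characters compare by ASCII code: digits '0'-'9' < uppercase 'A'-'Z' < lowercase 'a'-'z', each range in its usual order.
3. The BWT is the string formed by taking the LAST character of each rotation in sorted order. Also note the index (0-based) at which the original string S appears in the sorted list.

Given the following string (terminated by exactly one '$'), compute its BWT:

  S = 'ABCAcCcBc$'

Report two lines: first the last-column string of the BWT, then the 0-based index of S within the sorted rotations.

All 10 rotations (rotation i = S[i:]+S[:i]):
  rot[0] = ABCAcCcBc$
  rot[1] = BCAcCcBc$A
  rot[2] = CAcCcBc$AB
  rot[3] = AcCcBc$ABC
  rot[4] = cCcBc$ABCA
  rot[5] = CcBc$ABCAc
  rot[6] = cBc$ABCAcC
  rot[7] = Bc$ABCAcCc
  rot[8] = c$ABCAcCcB
  rot[9] = $ABCAcCcBc
Sorted (with $ < everything):
  sorted[0] = $ABCAcCcBc  (last char: 'c')
  sorted[1] = ABCAcCcBc$  (last char: '$')
  sorted[2] = AcCcBc$ABC  (last char: 'C')
  sorted[3] = BCAcCcBc$A  (last char: 'A')
  sorted[4] = Bc$ABCAcCc  (last char: 'c')
  sorted[5] = CAcCcBc$AB  (last char: 'B')
  sorted[6] = CcBc$ABCAc  (last char: 'c')
  sorted[7] = c$ABCAcCcB  (last char: 'B')
  sorted[8] = cBc$ABCAcC  (last char: 'C')
  sorted[9] = cCcBc$ABCA  (last char: 'A')
Last column: c$CAcBcBCA
Original string S is at sorted index 1

Answer: c$CAcBcBCA
1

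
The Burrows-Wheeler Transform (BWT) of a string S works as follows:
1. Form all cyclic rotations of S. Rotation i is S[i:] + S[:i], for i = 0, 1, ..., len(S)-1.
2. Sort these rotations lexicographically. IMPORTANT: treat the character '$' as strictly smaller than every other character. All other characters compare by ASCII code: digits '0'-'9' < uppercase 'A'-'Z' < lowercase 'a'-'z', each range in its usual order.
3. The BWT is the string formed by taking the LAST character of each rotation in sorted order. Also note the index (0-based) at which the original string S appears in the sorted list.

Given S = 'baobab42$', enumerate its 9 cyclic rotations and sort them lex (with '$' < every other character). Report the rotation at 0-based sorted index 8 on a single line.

Answer: obab42$ba

Derivation:
All 9 rotations (rotation i = S[i:]+S[:i]):
  rot[0] = baobab42$
  rot[1] = aobab42$b
  rot[2] = obab42$ba
  rot[3] = bab42$bao
  rot[4] = ab42$baob
  rot[5] = b42$baoba
  rot[6] = 42$baobab
  rot[7] = 2$baobab4
  rot[8] = $baobab42
Sorted (with $ < everything):
  sorted[0] = $baobab42
  sorted[1] = 2$baobab4
  sorted[2] = 42$baobab
  sorted[3] = ab42$baob
  sorted[4] = aobab42$b
  sorted[5] = b42$baoba
  sorted[6] = bab42$bao
  sorted[7] = baobab42$
  sorted[8] = obab42$ba
sorted[8] = obab42$ba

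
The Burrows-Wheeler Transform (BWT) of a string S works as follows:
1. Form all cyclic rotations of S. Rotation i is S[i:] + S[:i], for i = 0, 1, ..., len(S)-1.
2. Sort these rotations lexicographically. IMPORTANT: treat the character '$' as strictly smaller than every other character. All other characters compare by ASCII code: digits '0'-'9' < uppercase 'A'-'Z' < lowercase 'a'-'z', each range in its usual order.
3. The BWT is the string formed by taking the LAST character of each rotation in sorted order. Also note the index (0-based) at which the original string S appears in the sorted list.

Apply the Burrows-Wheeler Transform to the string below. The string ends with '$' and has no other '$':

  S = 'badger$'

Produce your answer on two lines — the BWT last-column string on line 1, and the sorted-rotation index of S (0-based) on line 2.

Answer: rb$agde
2

Derivation:
All 7 rotations (rotation i = S[i:]+S[:i]):
  rot[0] = badger$
  rot[1] = adger$b
  rot[2] = dger$ba
  rot[3] = ger$bad
  rot[4] = er$badg
  rot[5] = r$badge
  rot[6] = $badger
Sorted (with $ < everything):
  sorted[0] = $badger  (last char: 'r')
  sorted[1] = adger$b  (last char: 'b')
  sorted[2] = badger$  (last char: '$')
  sorted[3] = dger$ba  (last char: 'a')
  sorted[4] = er$badg  (last char: 'g')
  sorted[5] = ger$bad  (last char: 'd')
  sorted[6] = r$badge  (last char: 'e')
Last column: rb$agde
Original string S is at sorted index 2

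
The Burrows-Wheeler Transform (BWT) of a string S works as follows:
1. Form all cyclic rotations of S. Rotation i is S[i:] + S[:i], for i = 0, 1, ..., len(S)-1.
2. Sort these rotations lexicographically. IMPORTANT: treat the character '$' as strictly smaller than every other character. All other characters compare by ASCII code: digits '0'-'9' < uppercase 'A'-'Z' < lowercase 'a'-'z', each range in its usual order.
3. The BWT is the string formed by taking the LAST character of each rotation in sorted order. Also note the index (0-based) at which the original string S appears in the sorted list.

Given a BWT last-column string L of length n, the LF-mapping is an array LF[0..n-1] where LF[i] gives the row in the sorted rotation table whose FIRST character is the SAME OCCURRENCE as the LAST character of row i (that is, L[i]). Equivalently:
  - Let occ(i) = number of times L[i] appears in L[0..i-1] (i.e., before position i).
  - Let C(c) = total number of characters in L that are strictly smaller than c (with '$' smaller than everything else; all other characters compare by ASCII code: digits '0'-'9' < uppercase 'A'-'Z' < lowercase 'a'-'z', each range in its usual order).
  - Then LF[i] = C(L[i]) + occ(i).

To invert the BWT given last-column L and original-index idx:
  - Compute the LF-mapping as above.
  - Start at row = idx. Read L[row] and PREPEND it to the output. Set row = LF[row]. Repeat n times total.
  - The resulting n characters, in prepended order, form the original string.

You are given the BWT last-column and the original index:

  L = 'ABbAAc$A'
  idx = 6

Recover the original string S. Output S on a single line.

LF mapping: 1 5 6 2 3 7 0 4
Walk LF starting at row 6, prepending L[row]:
  step 1: row=6, L[6]='$', prepend. Next row=LF[6]=0
  step 2: row=0, L[0]='A', prepend. Next row=LF[0]=1
  step 3: row=1, L[1]='B', prepend. Next row=LF[1]=5
  step 4: row=5, L[5]='c', prepend. Next row=LF[5]=7
  step 5: row=7, L[7]='A', prepend. Next row=LF[7]=4
  step 6: row=4, L[4]='A', prepend. Next row=LF[4]=3
  step 7: row=3, L[3]='A', prepend. Next row=LF[3]=2
  step 8: row=2, L[2]='b', prepend. Next row=LF[2]=6
Reversed output: bAAAcBA$

Answer: bAAAcBA$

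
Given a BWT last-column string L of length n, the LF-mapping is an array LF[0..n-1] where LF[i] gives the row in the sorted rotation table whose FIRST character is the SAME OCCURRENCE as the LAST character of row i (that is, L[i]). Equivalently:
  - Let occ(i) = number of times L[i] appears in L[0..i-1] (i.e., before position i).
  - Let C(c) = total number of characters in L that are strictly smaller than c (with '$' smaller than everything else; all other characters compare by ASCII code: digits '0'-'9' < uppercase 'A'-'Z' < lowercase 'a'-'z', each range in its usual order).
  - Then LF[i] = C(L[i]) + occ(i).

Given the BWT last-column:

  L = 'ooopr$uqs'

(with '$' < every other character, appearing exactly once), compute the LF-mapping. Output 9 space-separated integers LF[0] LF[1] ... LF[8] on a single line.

Char counts: '$':1, 'o':3, 'p':1, 'q':1, 'r':1, 's':1, 'u':1
C (first-col start): C('$')=0, C('o')=1, C('p')=4, C('q')=5, C('r')=6, C('s')=7, C('u')=8
L[0]='o': occ=0, LF[0]=C('o')+0=1+0=1
L[1]='o': occ=1, LF[1]=C('o')+1=1+1=2
L[2]='o': occ=2, LF[2]=C('o')+2=1+2=3
L[3]='p': occ=0, LF[3]=C('p')+0=4+0=4
L[4]='r': occ=0, LF[4]=C('r')+0=6+0=6
L[5]='$': occ=0, LF[5]=C('$')+0=0+0=0
L[6]='u': occ=0, LF[6]=C('u')+0=8+0=8
L[7]='q': occ=0, LF[7]=C('q')+0=5+0=5
L[8]='s': occ=0, LF[8]=C('s')+0=7+0=7

Answer: 1 2 3 4 6 0 8 5 7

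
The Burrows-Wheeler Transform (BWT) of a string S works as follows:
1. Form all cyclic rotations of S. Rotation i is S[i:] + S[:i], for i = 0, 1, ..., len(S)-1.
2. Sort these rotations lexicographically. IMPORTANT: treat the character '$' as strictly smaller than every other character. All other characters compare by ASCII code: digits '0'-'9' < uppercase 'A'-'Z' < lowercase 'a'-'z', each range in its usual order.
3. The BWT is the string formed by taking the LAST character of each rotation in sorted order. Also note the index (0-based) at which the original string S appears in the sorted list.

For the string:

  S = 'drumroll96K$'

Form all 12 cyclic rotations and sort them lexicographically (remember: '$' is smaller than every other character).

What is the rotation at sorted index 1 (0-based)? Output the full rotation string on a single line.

All 12 rotations (rotation i = S[i:]+S[:i]):
  rot[0] = drumroll96K$
  rot[1] = rumroll96K$d
  rot[2] = umroll96K$dr
  rot[3] = mroll96K$dru
  rot[4] = roll96K$drum
  rot[5] = oll96K$drumr
  rot[6] = ll96K$drumro
  rot[7] = l96K$drumrol
  rot[8] = 96K$drumroll
  rot[9] = 6K$drumroll9
  rot[10] = K$drumroll96
  rot[11] = $drumroll96K
Sorted (with $ < everything):
  sorted[0] = $drumroll96K
  sorted[1] = 6K$drumroll9
  sorted[2] = 96K$drumroll
  sorted[3] = K$drumroll96
  sorted[4] = drumroll96K$
  sorted[5] = l96K$drumrol
  sorted[6] = ll96K$drumro
  sorted[7] = mroll96K$dru
  sorted[8] = oll96K$drumr
  sorted[9] = roll96K$drum
  sorted[10] = rumroll96K$d
  sorted[11] = umroll96K$dr
sorted[1] = 6K$drumroll9

Answer: 6K$drumroll9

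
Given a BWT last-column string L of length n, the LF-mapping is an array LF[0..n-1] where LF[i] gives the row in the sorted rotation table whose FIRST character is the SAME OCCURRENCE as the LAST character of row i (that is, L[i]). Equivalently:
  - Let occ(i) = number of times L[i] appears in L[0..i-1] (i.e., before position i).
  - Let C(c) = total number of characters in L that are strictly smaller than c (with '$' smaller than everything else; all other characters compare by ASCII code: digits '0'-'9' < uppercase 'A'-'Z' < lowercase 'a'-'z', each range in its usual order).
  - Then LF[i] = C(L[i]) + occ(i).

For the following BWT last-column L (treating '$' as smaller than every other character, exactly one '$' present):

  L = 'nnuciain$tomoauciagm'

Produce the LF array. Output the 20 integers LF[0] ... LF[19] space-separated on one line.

Answer: 12 13 18 4 7 1 8 14 0 17 15 10 16 2 19 5 9 3 6 11

Derivation:
Char counts: '$':1, 'a':3, 'c':2, 'g':1, 'i':3, 'm':2, 'n':3, 'o':2, 't':1, 'u':2
C (first-col start): C('$')=0, C('a')=1, C('c')=4, C('g')=6, C('i')=7, C('m')=10, C('n')=12, C('o')=15, C('t')=17, C('u')=18
L[0]='n': occ=0, LF[0]=C('n')+0=12+0=12
L[1]='n': occ=1, LF[1]=C('n')+1=12+1=13
L[2]='u': occ=0, LF[2]=C('u')+0=18+0=18
L[3]='c': occ=0, LF[3]=C('c')+0=4+0=4
L[4]='i': occ=0, LF[4]=C('i')+0=7+0=7
L[5]='a': occ=0, LF[5]=C('a')+0=1+0=1
L[6]='i': occ=1, LF[6]=C('i')+1=7+1=8
L[7]='n': occ=2, LF[7]=C('n')+2=12+2=14
L[8]='$': occ=0, LF[8]=C('$')+0=0+0=0
L[9]='t': occ=0, LF[9]=C('t')+0=17+0=17
L[10]='o': occ=0, LF[10]=C('o')+0=15+0=15
L[11]='m': occ=0, LF[11]=C('m')+0=10+0=10
L[12]='o': occ=1, LF[12]=C('o')+1=15+1=16
L[13]='a': occ=1, LF[13]=C('a')+1=1+1=2
L[14]='u': occ=1, LF[14]=C('u')+1=18+1=19
L[15]='c': occ=1, LF[15]=C('c')+1=4+1=5
L[16]='i': occ=2, LF[16]=C('i')+2=7+2=9
L[17]='a': occ=2, LF[17]=C('a')+2=1+2=3
L[18]='g': occ=0, LF[18]=C('g')+0=6+0=6
L[19]='m': occ=1, LF[19]=C('m')+1=10+1=11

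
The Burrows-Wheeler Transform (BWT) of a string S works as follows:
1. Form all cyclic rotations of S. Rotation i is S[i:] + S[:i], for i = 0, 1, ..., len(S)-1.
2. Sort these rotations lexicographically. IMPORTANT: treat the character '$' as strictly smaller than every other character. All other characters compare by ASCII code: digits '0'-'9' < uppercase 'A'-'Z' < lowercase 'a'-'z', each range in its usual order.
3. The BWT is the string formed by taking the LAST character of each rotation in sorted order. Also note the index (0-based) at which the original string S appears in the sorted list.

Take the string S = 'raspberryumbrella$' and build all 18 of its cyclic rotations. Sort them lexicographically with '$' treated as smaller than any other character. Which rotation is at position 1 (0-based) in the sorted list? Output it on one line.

Answer: a$raspberryumbrell

Derivation:
All 18 rotations (rotation i = S[i:]+S[:i]):
  rot[0] = raspberryumbrella$
  rot[1] = aspberryumbrella$r
  rot[2] = spberryumbrella$ra
  rot[3] = pberryumbrella$ras
  rot[4] = berryumbrella$rasp
  rot[5] = erryumbrella$raspb
  rot[6] = rryumbrella$raspbe
  rot[7] = ryumbrella$raspber
  rot[8] = yumbrella$raspberr
  rot[9] = umbrella$raspberry
  rot[10] = mbrella$raspberryu
  rot[11] = brella$raspberryum
  rot[12] = rella$raspberryumb
  rot[13] = ella$raspberryumbr
  rot[14] = lla$raspberryumbre
  rot[15] = la$raspberryumbrel
  rot[16] = a$raspberryumbrell
  rot[17] = $raspberryumbrella
Sorted (with $ < everything):
  sorted[0] = $raspberryumbrella
  sorted[1] = a$raspberryumbrell
  sorted[2] = aspberryumbrella$r
  sorted[3] = berryumbrella$rasp
  sorted[4] = brella$raspberryum
  sorted[5] = ella$raspberryumbr
  sorted[6] = erryumbrella$raspb
  sorted[7] = la$raspberryumbrel
  sorted[8] = lla$raspberryumbre
  sorted[9] = mbrella$raspberryu
  sorted[10] = pberryumbrella$ras
  sorted[11] = raspberryumbrella$
  sorted[12] = rella$raspberryumb
  sorted[13] = rryumbrella$raspbe
  sorted[14] = ryumbrella$raspber
  sorted[15] = spberryumbrella$ra
  sorted[16] = umbrella$raspberry
  sorted[17] = yumbrella$raspberr
sorted[1] = a$raspberryumbrell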